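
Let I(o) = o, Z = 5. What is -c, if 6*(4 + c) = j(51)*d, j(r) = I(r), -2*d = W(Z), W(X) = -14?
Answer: -111/2 ≈ -55.500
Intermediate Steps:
d = 7 (d = -½*(-14) = 7)
j(r) = r
c = 111/2 (c = -4 + (51*7)/6 = -4 + (⅙)*357 = -4 + 119/2 = 111/2 ≈ 55.500)
-c = -1*111/2 = -111/2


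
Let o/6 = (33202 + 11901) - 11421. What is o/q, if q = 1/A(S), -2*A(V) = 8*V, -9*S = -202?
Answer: -54430112/3 ≈ -1.8143e+7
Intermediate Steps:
S = 202/9 (S = -⅑*(-202) = 202/9 ≈ 22.444)
o = 202092 (o = 6*((33202 + 11901) - 11421) = 6*(45103 - 11421) = 6*33682 = 202092)
A(V) = -4*V
q = -9/808 (q = 1/(-4*202/9) = 1/(-808/9) = -9/808 ≈ -0.011139)
o/q = 202092/(-9/808) = 202092*(-808/9) = -54430112/3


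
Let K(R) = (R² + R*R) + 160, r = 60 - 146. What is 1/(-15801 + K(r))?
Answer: -1/849 ≈ -0.0011779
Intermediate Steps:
r = -86
K(R) = 160 + 2*R² (K(R) = (R² + R²) + 160 = 2*R² + 160 = 160 + 2*R²)
1/(-15801 + K(r)) = 1/(-15801 + (160 + 2*(-86)²)) = 1/(-15801 + (160 + 2*7396)) = 1/(-15801 + (160 + 14792)) = 1/(-15801 + 14952) = 1/(-849) = -1/849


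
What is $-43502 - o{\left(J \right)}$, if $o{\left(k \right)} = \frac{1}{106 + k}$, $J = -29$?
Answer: $- \frac{3349655}{77} \approx -43502.0$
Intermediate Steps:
$-43502 - o{\left(J \right)} = -43502 - \frac{1}{106 - 29} = -43502 - \frac{1}{77} = - \frac{3349655}{77}$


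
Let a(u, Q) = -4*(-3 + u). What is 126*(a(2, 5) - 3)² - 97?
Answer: 29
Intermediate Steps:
a(u, Q) = 12 - 4*u
126*(a(2, 5) - 3)² - 97 = 126*((12 - 4*2) - 3)² - 97 = 126*((12 - 8) - 3)² - 97 = 126*(4 - 3)² - 97 = 126*1² - 97 = 126*1 - 97 = 126 - 97 = 29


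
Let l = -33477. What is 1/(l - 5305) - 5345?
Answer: -207289791/38782 ≈ -5345.0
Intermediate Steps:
1/(l - 5305) - 5345 = 1/(-33477 - 5305) - 5345 = 1/(-38782) - 5345 = -1/38782 - 5345 = -207289791/38782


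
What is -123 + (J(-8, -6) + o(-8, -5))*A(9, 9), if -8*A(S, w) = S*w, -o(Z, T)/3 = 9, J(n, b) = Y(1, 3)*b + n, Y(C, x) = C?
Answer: 2337/8 ≈ 292.13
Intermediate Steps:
J(n, b) = b + n (J(n, b) = 1*b + n = b + n)
o(Z, T) = -27 (o(Z, T) = -3*9 = -27)
A(S, w) = -S*w/8
-123 + (J(-8, -6) + o(-8, -5))*A(9, 9) = -123 + ((-6 - 8) - 27)*(-1/8*9*9) = -123 + (-14 - 27)*(-81/8) = -123 - 41*(-81/8) = -123 + 3321/8 = 2337/8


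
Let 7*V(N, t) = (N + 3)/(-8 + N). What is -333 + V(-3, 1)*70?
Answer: -333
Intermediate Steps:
V(N, t) = (3 + N)/(7*(-8 + N)) (V(N, t) = ((N + 3)/(-8 + N))/7 = ((3 + N)/(-8 + N))/7 = (3 + N)/(7*(-8 + N)))
-333 + V(-3, 1)*70 = -333 + ((3 - 3)/(7*(-8 - 3)))*70 = -333 + ((⅐)*0/(-11))*70 = -333 + ((⅐)*(-1/11)*0)*70 = -333 + 0*70 = -333 + 0 = -333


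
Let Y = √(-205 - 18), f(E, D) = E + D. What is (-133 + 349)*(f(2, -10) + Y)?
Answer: -1728 + 216*I*√223 ≈ -1728.0 + 3225.6*I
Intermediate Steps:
f(E, D) = D + E
Y = I*√223 (Y = √(-223) = I*√223 ≈ 14.933*I)
(-133 + 349)*(f(2, -10) + Y) = (-133 + 349)*((-10 + 2) + I*√223) = 216*(-8 + I*√223) = -1728 + 216*I*√223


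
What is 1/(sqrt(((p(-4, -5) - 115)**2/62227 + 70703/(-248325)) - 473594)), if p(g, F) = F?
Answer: -5*I*sqrt(37383458527604438396301)/665292861279721 ≈ -0.0014531*I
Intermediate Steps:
1/(sqrt(((p(-4, -5) - 115)**2/62227 + 70703/(-248325)) - 473594)) = 1/(sqrt(((-5 - 115)**2/62227 + 70703/(-248325)) - 473594)) = 1/(sqrt(((-120)**2*(1/62227) + 70703*(-1/248325)) - 473594)) = 1/(sqrt((14400*(1/62227) - 70703/248325) - 473594)) = 1/(sqrt((14400/62227 - 70703/248325) - 473594)) = 1/(sqrt(-74886871/1404774525 - 473594)) = 1/(sqrt(-665292861279721/1404774525)) = 1/(I*sqrt(37383458527604438396301)/280954905) = -5*I*sqrt(37383458527604438396301)/665292861279721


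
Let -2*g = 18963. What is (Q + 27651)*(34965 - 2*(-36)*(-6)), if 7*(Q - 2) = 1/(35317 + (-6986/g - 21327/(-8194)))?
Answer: 748697524412153290875/784024862149 ≈ 9.5494e+8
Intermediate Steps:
g = -18963/2 (g = -½*18963 = -18963/2 ≈ -9481.5)
Q = 1568052895376/784024862149 (Q = 2 + 1/(7*(35317 + (-6986/(-18963/2) - 21327/(-8194)))) = 2 + 1/(7*(35317 + (-6986*(-2/18963) - 21327*(-1/8194)))) = 2 + 1/(7*(35317 + (1996/2709 + 21327/8194))) = 2 + 1/(7*(35317 + 74130067/22197546)) = 2 + 1/(7*(784024862149/22197546)) = 2 + (⅐)*(22197546/784024862149) = 2 + 3171078/784024862149 = 1568052895376/784024862149 ≈ 2.0000)
(Q + 27651)*(34965 - 2*(-36)*(-6)) = (1568052895376/784024862149 + 27651)*(34965 - 2*(-36)*(-6)) = 21680639516177375*(34965 + 72*(-6))/784024862149 = 21680639516177375*(34965 - 432)/784024862149 = (21680639516177375/784024862149)*34533 = 748697524412153290875/784024862149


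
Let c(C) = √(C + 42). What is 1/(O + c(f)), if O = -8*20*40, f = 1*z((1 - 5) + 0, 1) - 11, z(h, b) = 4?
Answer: -1280/8191993 - √35/40959965 ≈ -0.00015639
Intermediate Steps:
f = -7 (f = 1*4 - 11 = 4 - 11 = -7)
O = -6400 (O = -160*40 = -6400)
c(C) = √(42 + C)
1/(O + c(f)) = 1/(-6400 + √(42 - 7)) = 1/(-6400 + √35)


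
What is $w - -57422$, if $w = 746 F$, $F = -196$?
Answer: $-88794$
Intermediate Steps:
$w = -146216$ ($w = 746 \left(-196\right) = -146216$)
$w - -57422 = -146216 - -57422 = -146216 + 57422 = -88794$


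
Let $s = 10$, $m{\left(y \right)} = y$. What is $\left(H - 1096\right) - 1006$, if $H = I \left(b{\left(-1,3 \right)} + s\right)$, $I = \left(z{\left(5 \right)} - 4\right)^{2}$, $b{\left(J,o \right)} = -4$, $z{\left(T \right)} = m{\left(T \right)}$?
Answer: $-2096$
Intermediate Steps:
$z{\left(T \right)} = T$
$I = 1$ ($I = \left(5 - 4\right)^{2} = 1^{2} = 1$)
$H = 6$ ($H = 1 \left(-4 + 10\right) = 1 \cdot 6 = 6$)
$\left(H - 1096\right) - 1006 = \left(6 - 1096\right) - 1006 = -1090 + \left(-1436 + 430\right) = -1090 - 1006 = -2096$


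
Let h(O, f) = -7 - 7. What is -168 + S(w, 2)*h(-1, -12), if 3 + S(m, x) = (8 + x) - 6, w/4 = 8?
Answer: -182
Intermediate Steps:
h(O, f) = -14
w = 32 (w = 4*8 = 32)
S(m, x) = -1 + x (S(m, x) = -3 + ((8 + x) - 6) = -3 + (2 + x) = -1 + x)
-168 + S(w, 2)*h(-1, -12) = -168 + (-1 + 2)*(-14) = -168 + 1*(-14) = -168 - 14 = -182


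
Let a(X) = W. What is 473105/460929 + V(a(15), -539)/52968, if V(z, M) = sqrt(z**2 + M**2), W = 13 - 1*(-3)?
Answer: 473105/460929 + sqrt(290777)/52968 ≈ 1.0366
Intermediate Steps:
W = 16 (W = 13 + 3 = 16)
a(X) = 16
V(z, M) = sqrt(M**2 + z**2)
473105/460929 + V(a(15), -539)/52968 = 473105/460929 + sqrt((-539)**2 + 16**2)/52968 = 473105*(1/460929) + sqrt(290521 + 256)*(1/52968) = 473105/460929 + sqrt(290777)*(1/52968) = 473105/460929 + sqrt(290777)/52968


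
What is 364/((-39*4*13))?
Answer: -7/39 ≈ -0.17949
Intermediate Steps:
364/((-39*4*13)) = 364/((-156*13)) = 364/(-2028) = 364*(-1/2028) = -7/39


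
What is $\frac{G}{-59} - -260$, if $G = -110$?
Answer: $\frac{15450}{59} \approx 261.86$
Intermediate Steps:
$\frac{G}{-59} - -260 = - \frac{110}{-59} - -260 = \left(-110\right) \left(- \frac{1}{59}\right) + 260 = \frac{110}{59} + 260 = \frac{15450}{59}$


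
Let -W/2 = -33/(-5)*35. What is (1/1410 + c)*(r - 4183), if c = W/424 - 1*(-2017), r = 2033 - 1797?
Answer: -1189223486237/149460 ≈ -7.9568e+6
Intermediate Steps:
W = -462 (W = -2*(-33/(-5))*35 = -2*(-33*(-1/5))*35 = -66*35/5 = -2*231 = -462)
r = 236
c = 427373/212 (c = -462/424 - 1*(-2017) = -462*1/424 + 2017 = -231/212 + 2017 = 427373/212 ≈ 2015.9)
(1/1410 + c)*(r - 4183) = (1/1410 + 427373/212)*(236 - 4183) = (1/1410 + 427373/212)*(-3947) = (301298071/149460)*(-3947) = -1189223486237/149460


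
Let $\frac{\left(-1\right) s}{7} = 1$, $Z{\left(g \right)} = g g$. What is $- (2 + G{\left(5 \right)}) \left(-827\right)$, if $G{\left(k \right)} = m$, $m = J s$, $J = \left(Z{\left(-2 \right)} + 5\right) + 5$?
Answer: $-79392$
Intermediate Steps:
$Z{\left(g \right)} = g^{2}$
$s = -7$ ($s = \left(-7\right) 1 = -7$)
$J = 14$ ($J = \left(\left(-2\right)^{2} + 5\right) + 5 = \left(4 + 5\right) + 5 = 9 + 5 = 14$)
$m = -98$ ($m = 14 \left(-7\right) = -98$)
$G{\left(k \right)} = -98$
$- (2 + G{\left(5 \right)}) \left(-827\right) = - (2 - 98) \left(-827\right) = \left(-1\right) \left(-96\right) \left(-827\right) = 96 \left(-827\right) = -79392$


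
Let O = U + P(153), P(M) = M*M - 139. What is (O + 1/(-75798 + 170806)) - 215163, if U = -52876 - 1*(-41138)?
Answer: -19346574047/95008 ≈ -2.0363e+5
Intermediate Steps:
P(M) = -139 + M² (P(M) = M² - 139 = -139 + M²)
U = -11738 (U = -52876 + 41138 = -11738)
O = 11532 (O = -11738 + (-139 + 153²) = -11738 + (-139 + 23409) = -11738 + 23270 = 11532)
(O + 1/(-75798 + 170806)) - 215163 = (11532 + 1/(-75798 + 170806)) - 215163 = (11532 + 1/95008) - 215163 = 1095632257/95008 - 215163 = -19346574047/95008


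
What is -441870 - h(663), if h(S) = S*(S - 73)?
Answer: -833040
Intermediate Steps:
h(S) = S*(-73 + S)
-441870 - h(663) = -441870 - 663*(-73 + 663) = -441870 - 663*590 = -441870 - 1*391170 = -441870 - 391170 = -833040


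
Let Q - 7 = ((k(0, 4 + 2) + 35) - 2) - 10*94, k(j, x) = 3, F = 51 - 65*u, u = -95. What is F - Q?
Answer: 7123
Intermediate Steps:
F = 6226 (F = 51 - 65*(-95) = 51 + 6175 = 6226)
Q = -897 (Q = 7 + (((3 + 35) - 2) - 10*94) = 7 + ((38 - 2) - 940) = 7 + (36 - 940) = 7 - 904 = -897)
F - Q = 6226 - 1*(-897) = 6226 + 897 = 7123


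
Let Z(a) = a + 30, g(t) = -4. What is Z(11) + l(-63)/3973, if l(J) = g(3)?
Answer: 162889/3973 ≈ 40.999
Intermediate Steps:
Z(a) = 30 + a
l(J) = -4
Z(11) + l(-63)/3973 = (30 + 11) - 4/3973 = 41 - 4*1/3973 = 41 - 4/3973 = 162889/3973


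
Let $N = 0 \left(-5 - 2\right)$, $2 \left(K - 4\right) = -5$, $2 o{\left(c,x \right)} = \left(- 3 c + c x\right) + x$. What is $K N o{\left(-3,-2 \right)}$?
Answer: $0$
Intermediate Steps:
$o{\left(c,x \right)} = \frac{x}{2} - \frac{3 c}{2} + \frac{c x}{2}$ ($o{\left(c,x \right)} = \frac{\left(- 3 c + c x\right) + x}{2} = \frac{x - 3 c + c x}{2} = \frac{x}{2} - \frac{3 c}{2} + \frac{c x}{2}$)
$K = \frac{3}{2}$ ($K = 4 + \frac{1}{2} \left(-5\right) = 4 - \frac{5}{2} = \frac{3}{2} \approx 1.5$)
$N = 0$ ($N = 0 \left(-7\right) = 0$)
$K N o{\left(-3,-2 \right)} = \frac{3}{2} \cdot 0 \left(\frac{1}{2} \left(-2\right) - - \frac{9}{2} + \frac{1}{2} \left(-3\right) \left(-2\right)\right) = 0 \left(-1 + \frac{9}{2} + 3\right) = 0 \cdot \frac{13}{2} = 0$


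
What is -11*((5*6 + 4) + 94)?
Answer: -1408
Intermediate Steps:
-11*((5*6 + 4) + 94) = -11*((30 + 4) + 94) = -11*(34 + 94) = -11*128 = -1408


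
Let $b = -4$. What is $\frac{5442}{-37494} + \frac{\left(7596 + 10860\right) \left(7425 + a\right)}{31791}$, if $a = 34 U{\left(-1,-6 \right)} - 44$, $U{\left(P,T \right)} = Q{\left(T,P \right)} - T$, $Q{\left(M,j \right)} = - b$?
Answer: $\frac{296815338929}{66220653} \approx 4482.2$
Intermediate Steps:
$Q{\left(M,j \right)} = 4$ ($Q{\left(M,j \right)} = \left(-1\right) \left(-4\right) = 4$)
$U{\left(P,T \right)} = 4 - T$
$a = 296$ ($a = 34 \left(4 - -6\right) - 44 = 34 \left(4 + 6\right) - 44 = 34 \cdot 10 - 44 = 340 - 44 = 296$)
$\frac{5442}{-37494} + \frac{\left(7596 + 10860\right) \left(7425 + a\right)}{31791} = \frac{5442}{-37494} + \frac{\left(7596 + 10860\right) \left(7425 + 296\right)}{31791} = 5442 \left(- \frac{1}{37494}\right) + 18456 \cdot 7721 \cdot \frac{1}{31791} = - \frac{907}{6249} + 142498776 \cdot \frac{1}{31791} = - \frac{907}{6249} + \frac{47499592}{10597} = \frac{296815338929}{66220653}$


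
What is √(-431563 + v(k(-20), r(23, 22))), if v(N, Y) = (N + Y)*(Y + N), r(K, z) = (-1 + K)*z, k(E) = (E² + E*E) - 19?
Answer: √1168662 ≈ 1081.0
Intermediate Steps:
k(E) = -19 + 2*E² (k(E) = (E² + E²) - 19 = 2*E² - 19 = -19 + 2*E²)
r(K, z) = z*(-1 + K)
v(N, Y) = (N + Y)² (v(N, Y) = (N + Y)*(N + Y) = (N + Y)²)
√(-431563 + v(k(-20), r(23, 22))) = √(-431563 + ((-19 + 2*(-20)²) + 22*(-1 + 23))²) = √(-431563 + ((-19 + 2*400) + 22*22)²) = √(-431563 + ((-19 + 800) + 484)²) = √(-431563 + (781 + 484)²) = √(-431563 + 1265²) = √(-431563 + 1600225) = √1168662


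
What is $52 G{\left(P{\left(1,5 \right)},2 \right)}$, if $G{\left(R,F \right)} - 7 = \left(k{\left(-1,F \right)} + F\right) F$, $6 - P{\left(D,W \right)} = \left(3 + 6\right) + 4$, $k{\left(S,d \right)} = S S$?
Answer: $676$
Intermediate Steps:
$k{\left(S,d \right)} = S^{2}$
$P{\left(D,W \right)} = -7$ ($P{\left(D,W \right)} = 6 - \left(\left(3 + 6\right) + 4\right) = 6 - \left(9 + 4\right) = 6 - 13 = -7$)
$G{\left(R,F \right)} = 7 + F \left(1 + F\right)$ ($G{\left(R,F \right)} = 7 + \left(\left(-1\right)^{2} + F\right) F = 7 + \left(1 + F\right) F = 7 + F \left(1 + F\right)$)
$52 G{\left(P{\left(1,5 \right)},2 \right)} = 52 \left(7 + 2 + 2^{2}\right) = 52 \left(7 + 2 + 4\right) = 52 \cdot 13 = 676$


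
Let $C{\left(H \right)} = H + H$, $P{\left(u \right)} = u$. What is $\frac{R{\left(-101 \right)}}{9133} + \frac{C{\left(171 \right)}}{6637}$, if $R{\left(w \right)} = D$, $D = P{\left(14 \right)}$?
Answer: $\frac{3216404}{60615721} \approx 0.053062$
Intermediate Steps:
$D = 14$
$C{\left(H \right)} = 2 H$
$R{\left(w \right)} = 14$
$\frac{R{\left(-101 \right)}}{9133} + \frac{C{\left(171 \right)}}{6637} = \frac{14}{9133} + \frac{2 \cdot 171}{6637} = 14 \cdot \frac{1}{9133} + 342 \cdot \frac{1}{6637} = \frac{14}{9133} + \frac{342}{6637} = \frac{3216404}{60615721}$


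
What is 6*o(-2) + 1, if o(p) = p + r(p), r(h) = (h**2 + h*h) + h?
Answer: 25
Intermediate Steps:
r(h) = h + 2*h**2 (r(h) = (h**2 + h**2) + h = 2*h**2 + h = h + 2*h**2)
o(p) = p + p*(1 + 2*p)
6*o(-2) + 1 = 6*(2*(-2)*(1 - 2)) + 1 = 6*(2*(-2)*(-1)) + 1 = 6*4 + 1 = 24 + 1 = 25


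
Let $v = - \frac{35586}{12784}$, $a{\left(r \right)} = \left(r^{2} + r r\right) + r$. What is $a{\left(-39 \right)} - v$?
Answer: $\frac{19212969}{6392} \approx 3005.8$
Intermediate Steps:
$a{\left(r \right)} = r + 2 r^{2}$ ($a{\left(r \right)} = \left(r^{2} + r^{2}\right) + r = 2 r^{2} + r = r + 2 r^{2}$)
$v = - \frac{17793}{6392}$ ($v = \left(-35586\right) \frac{1}{12784} = - \frac{17793}{6392} \approx -2.7836$)
$a{\left(-39 \right)} - v = - 39 \left(1 + 2 \left(-39\right)\right) - - \frac{17793}{6392} = - 39 \left(1 - 78\right) + \frac{17793}{6392} = \left(-39\right) \left(-77\right) + \frac{17793}{6392} = 3003 + \frac{17793}{6392} = \frac{19212969}{6392}$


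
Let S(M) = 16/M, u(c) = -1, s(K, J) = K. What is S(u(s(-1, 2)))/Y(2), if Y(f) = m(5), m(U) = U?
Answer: -16/5 ≈ -3.2000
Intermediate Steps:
Y(f) = 5
S(u(s(-1, 2)))/Y(2) = (16/(-1))/5 = (16*(-1))*(1/5) = -16*1/5 = -16/5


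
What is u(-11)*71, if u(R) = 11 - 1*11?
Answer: 0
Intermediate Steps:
u(R) = 0 (u(R) = 11 - 11 = 0)
u(-11)*71 = 0*71 = 0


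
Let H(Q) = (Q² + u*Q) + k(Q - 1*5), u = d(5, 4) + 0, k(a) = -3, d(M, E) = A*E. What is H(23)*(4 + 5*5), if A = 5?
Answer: 28594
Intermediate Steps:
d(M, E) = 5*E
u = 20 (u = 5*4 + 0 = 20 + 0 = 20)
H(Q) = -3 + Q² + 20*Q (H(Q) = (Q² + 20*Q) - 3 = -3 + Q² + 20*Q)
H(23)*(4 + 5*5) = (-3 + 23² + 20*23)*(4 + 5*5) = (-3 + 529 + 460)*(4 + 25) = 986*29 = 28594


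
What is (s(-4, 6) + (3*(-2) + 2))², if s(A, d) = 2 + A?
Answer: 36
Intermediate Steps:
(s(-4, 6) + (3*(-2) + 2))² = ((2 - 4) + (3*(-2) + 2))² = (-2 + (-6 + 2))² = (-2 - 4)² = (-6)² = 36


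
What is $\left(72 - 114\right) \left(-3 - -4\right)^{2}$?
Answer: $-42$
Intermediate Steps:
$\left(72 - 114\right) \left(-3 - -4\right)^{2} = - 42 \left(-3 + 4\right)^{2} = - 42 \cdot 1^{2} = \left(-42\right) 1 = -42$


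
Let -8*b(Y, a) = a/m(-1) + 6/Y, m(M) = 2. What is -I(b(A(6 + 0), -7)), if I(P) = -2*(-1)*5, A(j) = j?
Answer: -10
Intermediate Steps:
b(Y, a) = -3/(4*Y) - a/16 (b(Y, a) = -(a/2 + 6/Y)/8 = -3/(4*Y) - a/16)
I(P) = 10 (I(P) = 2*5 = 10)
-I(b(A(6 + 0), -7)) = -1*10 = -10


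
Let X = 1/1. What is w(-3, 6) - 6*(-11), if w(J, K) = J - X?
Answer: 62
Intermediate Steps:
X = 1
w(J, K) = -1 + J (w(J, K) = J - 1*1 = J - 1 = -1 + J)
w(-3, 6) - 6*(-11) = (-1 - 3) - 6*(-11) = -4 + 66 = 62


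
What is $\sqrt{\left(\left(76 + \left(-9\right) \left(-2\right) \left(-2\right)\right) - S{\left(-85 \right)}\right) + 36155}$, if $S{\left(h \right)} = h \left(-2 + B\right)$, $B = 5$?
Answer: $135 \sqrt{2} \approx 190.92$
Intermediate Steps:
$S{\left(h \right)} = 3 h$ ($S{\left(h \right)} = h \left(-2 + 5\right) = h 3 = 3 h$)
$\sqrt{\left(\left(76 + \left(-9\right) \left(-2\right) \left(-2\right)\right) - S{\left(-85 \right)}\right) + 36155} = \sqrt{\left(\left(76 + \left(-9\right) \left(-2\right) \left(-2\right)\right) - 3 \left(-85\right)\right) + 36155} = \sqrt{\left(\left(76 + 18 \left(-2\right)\right) - -255\right) + 36155} = \sqrt{\left(\left(76 - 36\right) + 255\right) + 36155} = \sqrt{\left(40 + 255\right) + 36155} = \sqrt{295 + 36155} = \sqrt{36450} = 135 \sqrt{2}$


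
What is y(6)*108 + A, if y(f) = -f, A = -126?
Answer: -774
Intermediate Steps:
y(6)*108 + A = -1*6*108 - 126 = -6*108 - 126 = -648 - 126 = -774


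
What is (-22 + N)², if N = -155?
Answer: 31329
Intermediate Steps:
(-22 + N)² = (-22 - 155)² = (-177)² = 31329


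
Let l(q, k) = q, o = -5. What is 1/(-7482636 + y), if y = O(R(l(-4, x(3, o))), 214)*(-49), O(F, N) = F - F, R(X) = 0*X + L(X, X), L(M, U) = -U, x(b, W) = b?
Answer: -1/7482636 ≈ -1.3364e-7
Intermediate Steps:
R(X) = -X (R(X) = 0*X - X = 0 - X = -X)
O(F, N) = 0
y = 0 (y = 0*(-49) = 0)
1/(-7482636 + y) = 1/(-7482636 + 0) = 1/(-7482636) = -1/7482636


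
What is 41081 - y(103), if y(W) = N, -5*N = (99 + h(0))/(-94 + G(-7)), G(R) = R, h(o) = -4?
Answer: 4149162/101 ≈ 41081.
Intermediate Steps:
N = 19/101 (N = -(99 - 4)/(5*(-94 - 7)) = -19/(-101) = -19*(-1)/101 = -1/5*(-95/101) = 19/101 ≈ 0.18812)
y(W) = 19/101
41081 - y(103) = 41081 - 1*19/101 = 41081 - 19/101 = 4149162/101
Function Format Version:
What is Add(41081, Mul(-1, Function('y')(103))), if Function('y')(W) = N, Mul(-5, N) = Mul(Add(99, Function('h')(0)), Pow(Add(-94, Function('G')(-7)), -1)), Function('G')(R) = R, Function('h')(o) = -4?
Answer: Rational(4149162, 101) ≈ 41081.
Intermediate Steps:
N = Rational(19, 101) (N = Mul(Rational(-1, 5), Mul(Add(99, -4), Pow(Add(-94, -7), -1))) = Mul(Rational(-1, 5), Mul(95, Pow(-101, -1))) = Mul(Rational(-1, 5), Mul(95, Rational(-1, 101))) = Mul(Rational(-1, 5), Rational(-95, 101)) = Rational(19, 101) ≈ 0.18812)
Function('y')(W) = Rational(19, 101)
Add(41081, Mul(-1, Function('y')(103))) = Add(41081, Mul(-1, Rational(19, 101))) = Add(41081, Rational(-19, 101)) = Rational(4149162, 101)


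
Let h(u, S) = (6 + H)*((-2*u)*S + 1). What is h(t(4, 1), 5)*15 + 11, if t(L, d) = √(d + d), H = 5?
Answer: 176 - 1650*√2 ≈ -2157.5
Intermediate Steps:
t(L, d) = √2*√d (t(L, d) = √(2*d) = √2*√d)
h(u, S) = 11 - 22*S*u (h(u, S) = (6 + 5)*((-2*u)*S + 1) = 11*(-2*S*u + 1) = 11*(1 - 2*S*u) = 11 - 22*S*u)
h(t(4, 1), 5)*15 + 11 = (11 - 22*5*√2*√1)*15 + 11 = (11 - 22*5*√2*1)*15 + 11 = (11 - 22*5*√2)*15 + 11 = (11 - 110*√2)*15 + 11 = (165 - 1650*√2) + 11 = 176 - 1650*√2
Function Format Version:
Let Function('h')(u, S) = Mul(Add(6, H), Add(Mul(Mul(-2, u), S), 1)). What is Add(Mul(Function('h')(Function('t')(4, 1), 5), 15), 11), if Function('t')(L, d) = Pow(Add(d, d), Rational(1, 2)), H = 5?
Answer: Add(176, Mul(-1650, Pow(2, Rational(1, 2)))) ≈ -2157.5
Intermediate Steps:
Function('t')(L, d) = Mul(Pow(2, Rational(1, 2)), Pow(d, Rational(1, 2))) (Function('t')(L, d) = Pow(Mul(2, d), Rational(1, 2)) = Mul(Pow(2, Rational(1, 2)), Pow(d, Rational(1, 2))))
Function('h')(u, S) = Add(11, Mul(-22, S, u)) (Function('h')(u, S) = Mul(Add(6, 5), Add(Mul(Mul(-2, u), S), 1)) = Mul(11, Add(Mul(-2, S, u), 1)) = Mul(11, Add(1, Mul(-2, S, u))) = Add(11, Mul(-22, S, u)))
Add(Mul(Function('h')(Function('t')(4, 1), 5), 15), 11) = Add(Mul(Add(11, Mul(-22, 5, Mul(Pow(2, Rational(1, 2)), Pow(1, Rational(1, 2))))), 15), 11) = Add(Mul(Add(11, Mul(-22, 5, Mul(Pow(2, Rational(1, 2)), 1))), 15), 11) = Add(Mul(Add(11, Mul(-22, 5, Pow(2, Rational(1, 2)))), 15), 11) = Add(Mul(Add(11, Mul(-110, Pow(2, Rational(1, 2)))), 15), 11) = Add(Add(165, Mul(-1650, Pow(2, Rational(1, 2)))), 11) = Add(176, Mul(-1650, Pow(2, Rational(1, 2))))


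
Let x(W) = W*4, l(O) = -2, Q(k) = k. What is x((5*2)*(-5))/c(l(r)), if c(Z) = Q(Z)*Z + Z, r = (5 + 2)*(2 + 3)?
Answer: -100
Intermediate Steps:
r = 35 (r = 7*5 = 35)
x(W) = 4*W
c(Z) = Z + Z**2 (c(Z) = Z*Z + Z = Z**2 + Z = Z + Z**2)
x((5*2)*(-5))/c(l(r)) = (4*((5*2)*(-5)))/((-2*(1 - 2))) = (4*(10*(-5)))/((-2*(-1))) = (4*(-50))/2 = -200*1/2 = -100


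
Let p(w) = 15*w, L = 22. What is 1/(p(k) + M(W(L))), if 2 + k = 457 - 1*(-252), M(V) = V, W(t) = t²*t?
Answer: 1/21253 ≈ 4.7052e-5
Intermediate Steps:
W(t) = t³
k = 707 (k = -2 + (457 - 1*(-252)) = -2 + (457 + 252) = -2 + 709 = 707)
1/(p(k) + M(W(L))) = 1/(15*707 + 22³) = 1/(10605 + 10648) = 1/21253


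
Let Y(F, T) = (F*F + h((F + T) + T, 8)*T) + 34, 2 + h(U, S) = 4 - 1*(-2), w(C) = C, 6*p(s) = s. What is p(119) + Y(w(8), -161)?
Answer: -3157/6 ≈ -526.17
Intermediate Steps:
p(s) = s/6
h(U, S) = 4 (h(U, S) = -2 + (4 - 1*(-2)) = -2 + (4 + 2) = -2 + 6 = 4)
Y(F, T) = 34 + F² + 4*T (Y(F, T) = (F*F + 4*T) + 34 = (F² + 4*T) + 34 = 34 + F² + 4*T)
p(119) + Y(w(8), -161) = (⅙)*119 + (34 + 8² + 4*(-161)) = 119/6 + (34 + 64 - 644) = 119/6 - 546 = -3157/6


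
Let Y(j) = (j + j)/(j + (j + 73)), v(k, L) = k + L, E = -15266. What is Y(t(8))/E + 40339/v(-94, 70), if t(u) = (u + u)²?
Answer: -60041981513/35722440 ≈ -1680.8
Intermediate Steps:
v(k, L) = L + k
t(u) = 4*u² (t(u) = (2*u)² = 4*u²)
Y(j) = 2*j/(73 + 2*j) (Y(j) = (2*j)/(j + (73 + j)) = (2*j)/(73 + 2*j) = 2*j/(73 + 2*j))
Y(t(8))/E + 40339/v(-94, 70) = (2*(4*8²)/(73 + 2*(4*8²)))/(-15266) + 40339/(70 - 94) = (2*(4*64)/(73 + 2*(4*64)))*(-1/15266) + 40339/(-24) = (2*256/(73 + 2*256))*(-1/15266) + 40339*(-1/24) = (2*256/(73 + 512))*(-1/15266) - 40339/24 = (2*256/585)*(-1/15266) - 40339/24 = (2*256*(1/585))*(-1/15266) - 40339/24 = (512/585)*(-1/15266) - 40339/24 = -256/4465305 - 40339/24 = -60041981513/35722440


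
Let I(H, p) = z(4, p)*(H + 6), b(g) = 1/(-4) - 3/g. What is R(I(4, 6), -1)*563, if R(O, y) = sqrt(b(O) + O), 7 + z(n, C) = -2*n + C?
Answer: 563*I*sqrt(81195)/30 ≈ 5347.5*I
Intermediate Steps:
z(n, C) = -7 + C - 2*n (z(n, C) = -7 + (-2*n + C) = -7 + (C - 2*n) = -7 + C - 2*n)
b(g) = -1/4 - 3/g (b(g) = 1*(-1/4) - 3/g = -1/4 - 3/g)
I(H, p) = (-15 + p)*(6 + H) (I(H, p) = (-7 + p - 2*4)*(H + 6) = (-7 + p - 8)*(6 + H) = (-15 + p)*(6 + H))
R(O, y) = sqrt(O + (-12 - O)/(4*O)) (R(O, y) = sqrt((-12 - O)/(4*O) + O) = sqrt(O + (-12 - O)/(4*O)))
R(I(4, 6), -1)*563 = (sqrt(-1 - 12*1/((-15 + 6)*(6 + 4)) + 4*((-15 + 6)*(6 + 4)))/2)*563 = (sqrt(-1 - 12/((-9*10)) + 4*(-9*10))/2)*563 = (sqrt(-1 - 12/(-90) + 4*(-90))/2)*563 = (sqrt(-1 - 12*(-1/90) - 360)/2)*563 = (sqrt(-1 + 2/15 - 360)/2)*563 = (sqrt(-5413/15)/2)*563 = ((I*sqrt(81195)/15)/2)*563 = (I*sqrt(81195)/30)*563 = 563*I*sqrt(81195)/30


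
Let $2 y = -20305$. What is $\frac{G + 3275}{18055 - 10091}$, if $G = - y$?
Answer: $\frac{26855}{15928} \approx 1.686$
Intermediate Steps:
$y = - \frac{20305}{2}$ ($y = \frac{1}{2} \left(-20305\right) = - \frac{20305}{2} \approx -10153.0$)
$G = \frac{20305}{2}$ ($G = \left(-1\right) \left(- \frac{20305}{2}\right) = \frac{20305}{2} \approx 10153.0$)
$\frac{G + 3275}{18055 - 10091} = \frac{\frac{20305}{2} + 3275}{18055 - 10091} = \frac{26855}{2 \cdot 7964} = \frac{26855}{2} \cdot \frac{1}{7964} = \frac{26855}{15928}$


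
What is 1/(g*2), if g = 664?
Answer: 1/1328 ≈ 0.00075301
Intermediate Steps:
1/(g*2) = 1/(664*2) = 1/1328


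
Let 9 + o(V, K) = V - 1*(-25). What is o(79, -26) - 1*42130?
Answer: -42035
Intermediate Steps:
o(V, K) = 16 + V (o(V, K) = -9 + (V - 1*(-25)) = -9 + (V + 25) = -9 + (25 + V) = 16 + V)
o(79, -26) - 1*42130 = (16 + 79) - 1*42130 = 95 - 42130 = -42035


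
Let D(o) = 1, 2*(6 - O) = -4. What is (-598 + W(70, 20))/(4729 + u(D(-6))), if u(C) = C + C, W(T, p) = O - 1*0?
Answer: -590/4731 ≈ -0.12471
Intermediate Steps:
O = 8 (O = 6 - ½*(-4) = 6 + 2 = 8)
W(T, p) = 8 (W(T, p) = 8 - 1*0 = 8 + 0 = 8)
u(C) = 2*C
(-598 + W(70, 20))/(4729 + u(D(-6))) = (-598 + 8)/(4729 + 2*1) = -590/(4729 + 2) = -590/4731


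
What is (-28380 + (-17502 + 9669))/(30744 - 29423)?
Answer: -36213/1321 ≈ -27.413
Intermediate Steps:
(-28380 + (-17502 + 9669))/(30744 - 29423) = (-28380 - 7833)/1321 = -36213*1/1321 = -36213/1321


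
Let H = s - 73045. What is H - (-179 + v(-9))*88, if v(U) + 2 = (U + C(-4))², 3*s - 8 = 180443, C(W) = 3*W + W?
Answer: -155900/3 ≈ -51967.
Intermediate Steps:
C(W) = 4*W
s = 180451/3 (s = 8/3 + (⅓)*180443 = 8/3 + 180443/3 = 180451/3 ≈ 60150.)
v(U) = -2 + (-16 + U)² (v(U) = -2 + (U + 4*(-4))² = -2 + (U - 16)² = -2 + (-16 + U)²)
H = -38684/3 (H = 180451/3 - 73045 = -38684/3 ≈ -12895.)
H - (-179 + v(-9))*88 = -38684/3 - (-179 + (-2 + (-16 - 9)²))*88 = -38684/3 - (-179 + (-2 + (-25)²))*88 = -38684/3 - (-179 + (-2 + 625))*88 = -38684/3 - (-179 + 623)*88 = -38684/3 - 444*88 = -38684/3 - 1*39072 = -38684/3 - 39072 = -155900/3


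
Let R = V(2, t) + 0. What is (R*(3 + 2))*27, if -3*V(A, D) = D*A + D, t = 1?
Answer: -135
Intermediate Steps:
V(A, D) = -D/3 - A*D/3 (V(A, D) = -(D*A + D)/3 = -(A*D + D)/3 = -(D + A*D)/3 = -D/3 - A*D/3)
R = -1 (R = -1/3*1*(1 + 2) + 0 = -1/3*1*3 + 0 = -1 + 0 = -1)
(R*(3 + 2))*27 = -(3 + 2)*27 = -1*5*27 = -5*27 = -135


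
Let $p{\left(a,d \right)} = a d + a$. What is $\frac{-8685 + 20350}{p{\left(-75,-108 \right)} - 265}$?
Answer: $\frac{2333}{1552} \approx 1.5032$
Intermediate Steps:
$p{\left(a,d \right)} = a + a d$
$\frac{-8685 + 20350}{p{\left(-75,-108 \right)} - 265} = \frac{-8685 + 20350}{- 75 \left(1 - 108\right) - 265} = \frac{11665}{\left(-75\right) \left(-107\right) - 265} = \frac{11665}{8025 - 265} = \frac{11665}{7760} = 11665 \cdot \frac{1}{7760} = \frac{2333}{1552}$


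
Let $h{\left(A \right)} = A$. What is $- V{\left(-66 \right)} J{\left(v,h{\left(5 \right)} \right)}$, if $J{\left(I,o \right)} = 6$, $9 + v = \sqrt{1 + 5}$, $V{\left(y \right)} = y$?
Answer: $396$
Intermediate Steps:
$v = -9 + \sqrt{6}$ ($v = -9 + \sqrt{1 + 5} = -9 + \sqrt{6} \approx -6.5505$)
$- V{\left(-66 \right)} J{\left(v,h{\left(5 \right)} \right)} = - \left(-66\right) 6 = \left(-1\right) \left(-396\right) = 396$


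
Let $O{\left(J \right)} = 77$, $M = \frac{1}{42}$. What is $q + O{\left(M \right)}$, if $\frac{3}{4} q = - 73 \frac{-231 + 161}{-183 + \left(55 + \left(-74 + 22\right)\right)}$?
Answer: $\frac{1057}{27} \approx 39.148$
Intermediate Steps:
$M = \frac{1}{42} \approx 0.02381$
$q = - \frac{1022}{27}$ ($q = \frac{4 \left(- 73 \frac{-231 + 161}{-183 + \left(55 + \left(-74 + 22\right)\right)}\right)}{3} = \frac{4 \left(- 73 \left(- \frac{70}{-183 + \left(55 - 52\right)}\right)\right)}{3} = \frac{4 \left(- 73 \left(- \frac{70}{-183 + 3}\right)\right)}{3} = \frac{4 \left(- 73 \left(- \frac{70}{-180}\right)\right)}{3} = \frac{4 \left(- 73 \left(\left(-70\right) \left(- \frac{1}{180}\right)\right)\right)}{3} = \frac{4 \left(\left(-73\right) \frac{7}{18}\right)}{3} = \frac{4}{3} \left(- \frac{511}{18}\right) = - \frac{1022}{27} \approx -37.852$)
$q + O{\left(M \right)} = - \frac{1022}{27} + 77 = \frac{1057}{27}$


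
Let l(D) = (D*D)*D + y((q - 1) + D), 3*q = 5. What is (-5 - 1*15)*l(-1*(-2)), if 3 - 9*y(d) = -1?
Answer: -1520/9 ≈ -168.89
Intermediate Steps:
q = 5/3 (q = (⅓)*5 = 5/3 ≈ 1.6667)
y(d) = 4/9 (y(d) = ⅓ - ⅑*(-1) = ⅓ + ⅑ = 4/9)
l(D) = 4/9 + D³ (l(D) = (D*D)*D + 4/9 = D²*D + 4/9 = D³ + 4/9 = 4/9 + D³)
(-5 - 1*15)*l(-1*(-2)) = (-5 - 1*15)*(4/9 + (-1*(-2))³) = (-5 - 15)*(4/9 + 2³) = -20*(4/9 + 8) = -20*76/9 = -1520/9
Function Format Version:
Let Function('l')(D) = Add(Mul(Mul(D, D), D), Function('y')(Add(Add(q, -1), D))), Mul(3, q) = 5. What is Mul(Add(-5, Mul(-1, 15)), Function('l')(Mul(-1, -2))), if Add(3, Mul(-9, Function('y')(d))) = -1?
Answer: Rational(-1520, 9) ≈ -168.89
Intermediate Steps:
q = Rational(5, 3) (q = Mul(Rational(1, 3), 5) = Rational(5, 3) ≈ 1.6667)
Function('y')(d) = Rational(4, 9) (Function('y')(d) = Add(Rational(1, 3), Mul(Rational(-1, 9), -1)) = Add(Rational(1, 3), Rational(1, 9)) = Rational(4, 9))
Function('l')(D) = Add(Rational(4, 9), Pow(D, 3)) (Function('l')(D) = Add(Mul(Mul(D, D), D), Rational(4, 9)) = Add(Mul(Pow(D, 2), D), Rational(4, 9)) = Add(Pow(D, 3), Rational(4, 9)) = Add(Rational(4, 9), Pow(D, 3)))
Mul(Add(-5, Mul(-1, 15)), Function('l')(Mul(-1, -2))) = Mul(Add(-5, Mul(-1, 15)), Add(Rational(4, 9), Pow(Mul(-1, -2), 3))) = Mul(Add(-5, -15), Add(Rational(4, 9), Pow(2, 3))) = Mul(-20, Add(Rational(4, 9), 8)) = Mul(-20, Rational(76, 9)) = Rational(-1520, 9)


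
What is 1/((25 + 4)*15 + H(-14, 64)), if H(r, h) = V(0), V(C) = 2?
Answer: 1/437 ≈ 0.0022883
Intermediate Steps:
H(r, h) = 2
1/((25 + 4)*15 + H(-14, 64)) = 1/((25 + 4)*15 + 2) = 1/(29*15 + 2) = 1/(435 + 2) = 1/437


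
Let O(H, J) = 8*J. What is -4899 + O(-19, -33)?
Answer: -5163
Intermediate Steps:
-4899 + O(-19, -33) = -4899 + 8*(-33) = -4899 - 264 = -5163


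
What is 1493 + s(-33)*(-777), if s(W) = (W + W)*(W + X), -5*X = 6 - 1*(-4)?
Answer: -1793377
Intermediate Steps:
X = -2 (X = -(6 - 1*(-4))/5 = -(6 + 4)/5 = -⅕*10 = -2)
s(W) = 2*W*(-2 + W) (s(W) = (W + W)*(W - 2) = (2*W)*(-2 + W) = 2*W*(-2 + W))
1493 + s(-33)*(-777) = 1493 + (2*(-33)*(-2 - 33))*(-777) = 1493 + (2*(-33)*(-35))*(-777) = 1493 + 2310*(-777) = 1493 - 1794870 = -1793377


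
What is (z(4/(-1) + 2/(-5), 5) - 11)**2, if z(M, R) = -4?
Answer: 225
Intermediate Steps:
(z(4/(-1) + 2/(-5), 5) - 11)**2 = (-4 - 11)**2 = (-15)**2 = 225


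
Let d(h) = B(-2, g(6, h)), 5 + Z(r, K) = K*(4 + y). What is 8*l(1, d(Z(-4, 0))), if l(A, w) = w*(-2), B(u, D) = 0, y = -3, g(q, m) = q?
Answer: 0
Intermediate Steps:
Z(r, K) = -5 + K (Z(r, K) = -5 + K*(4 - 3) = -5 + K*1 = -5 + K)
d(h) = 0
l(A, w) = -2*w
8*l(1, d(Z(-4, 0))) = 8*(-2*0) = 8*0 = 0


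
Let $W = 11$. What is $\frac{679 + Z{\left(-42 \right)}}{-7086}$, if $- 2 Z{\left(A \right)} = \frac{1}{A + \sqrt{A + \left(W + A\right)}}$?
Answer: $- \frac{623672}{6508491} - \frac{i \sqrt{73}}{26033964} \approx -0.095824 - 3.2819 \cdot 10^{-7} i$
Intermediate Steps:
$Z{\left(A \right)} = - \frac{1}{2 \left(A + \sqrt{11 + 2 A}\right)}$ ($Z{\left(A \right)} = - \frac{1}{2 \left(A + \sqrt{A + \left(11 + A\right)}\right)} = - \frac{1}{2 \left(A + \sqrt{11 + 2 A}\right)}$)
$\frac{679 + Z{\left(-42 \right)}}{-7086} = \frac{679 - \frac{1}{2 \left(-42\right) + 2 \sqrt{11 + 2 \left(-42\right)}}}{-7086} = \left(679 - \frac{1}{-84 + 2 \sqrt{11 - 84}}\right) \left(- \frac{1}{7086}\right) = \left(679 - \frac{1}{-84 + 2 \sqrt{-73}}\right) \left(- \frac{1}{7086}\right) = \left(679 - \frac{1}{-84 + 2 i \sqrt{73}}\right) \left(- \frac{1}{7086}\right) = - \frac{679}{7086} + \frac{1}{7086 \left(-84 + 2 i \sqrt{73}\right)}$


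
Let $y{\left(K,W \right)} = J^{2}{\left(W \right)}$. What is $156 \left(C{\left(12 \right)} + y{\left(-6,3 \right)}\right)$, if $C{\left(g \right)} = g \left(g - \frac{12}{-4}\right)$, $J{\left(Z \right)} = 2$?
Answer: $28704$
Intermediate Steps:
$C{\left(g \right)} = g \left(3 + g\right)$ ($C{\left(g \right)} = g \left(g - -3\right) = g \left(g + 3\right) = g \left(3 + g\right)$)
$y{\left(K,W \right)} = 4$ ($y{\left(K,W \right)} = 2^{2} = 4$)
$156 \left(C{\left(12 \right)} + y{\left(-6,3 \right)}\right) = 156 \left(12 \left(3 + 12\right) + 4\right) = 156 \left(12 \cdot 15 + 4\right) = 156 \left(180 + 4\right) = 156 \cdot 184 = 28704$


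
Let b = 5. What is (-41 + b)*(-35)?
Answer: 1260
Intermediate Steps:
(-41 + b)*(-35) = (-41 + 5)*(-35) = -36*(-35) = 1260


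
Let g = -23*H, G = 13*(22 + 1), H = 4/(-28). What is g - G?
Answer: -2070/7 ≈ -295.71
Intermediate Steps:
H = -1/7 (H = 4*(-1/28) = -1/7 ≈ -0.14286)
G = 299 (G = 13*23 = 299)
g = 23/7 (g = -23*(-1/7) = 23/7 ≈ 3.2857)
g - G = 23/7 - 1*299 = 23/7 - 299 = -2070/7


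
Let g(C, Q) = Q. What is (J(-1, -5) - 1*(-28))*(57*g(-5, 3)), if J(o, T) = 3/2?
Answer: 10089/2 ≈ 5044.5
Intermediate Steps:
J(o, T) = 3/2 (J(o, T) = 3*(½) = 3/2)
(J(-1, -5) - 1*(-28))*(57*g(-5, 3)) = (3/2 - 1*(-28))*(57*3) = (3/2 + 28)*171 = (59/2)*171 = 10089/2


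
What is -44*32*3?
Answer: -4224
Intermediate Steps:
-44*32*3 = -1408*3 = -4224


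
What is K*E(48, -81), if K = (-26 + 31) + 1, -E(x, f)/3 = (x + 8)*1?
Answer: -1008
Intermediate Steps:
E(x, f) = -24 - 3*x (E(x, f) = -3*(x + 8) = -3*(8 + x) = -24 - 3*x)
K = 6 (K = 5 + 1 = 6)
K*E(48, -81) = 6*(-24 - 3*48) = 6*(-24 - 144) = 6*(-168) = -1008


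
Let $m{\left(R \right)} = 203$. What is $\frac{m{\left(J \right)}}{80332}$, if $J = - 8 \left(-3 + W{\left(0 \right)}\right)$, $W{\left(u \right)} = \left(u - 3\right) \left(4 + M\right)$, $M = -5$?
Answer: $\frac{29}{11476} \approx 0.002527$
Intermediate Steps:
$W{\left(u \right)} = 3 - u$ ($W{\left(u \right)} = \left(u - 3\right) \left(4 - 5\right) = \left(-3 + u\right) \left(-1\right) = 3 - u$)
$J = 0$ ($J = - 8 \left(-3 + \left(3 - 0\right)\right) = - 8 \left(-3 + \left(3 + 0\right)\right) = - 8 \left(-3 + 3\right) = \left(-8\right) 0 = 0$)
$\frac{m{\left(J \right)}}{80332} = \frac{203}{80332} = 203 \cdot \frac{1}{80332} = \frac{29}{11476}$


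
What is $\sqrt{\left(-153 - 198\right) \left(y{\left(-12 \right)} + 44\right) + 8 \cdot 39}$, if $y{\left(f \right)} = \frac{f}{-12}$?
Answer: $i \sqrt{15483} \approx 124.43 i$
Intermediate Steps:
$y{\left(f \right)} = - \frac{f}{12}$ ($y{\left(f \right)} = f \left(- \frac{1}{12}\right) = - \frac{f}{12}$)
$\sqrt{\left(-153 - 198\right) \left(y{\left(-12 \right)} + 44\right) + 8 \cdot 39} = \sqrt{\left(-153 - 198\right) \left(\left(- \frac{1}{12}\right) \left(-12\right) + 44\right) + 8 \cdot 39} = \sqrt{- 351 \left(1 + 44\right) + 312} = \sqrt{\left(-351\right) 45 + 312} = \sqrt{-15795 + 312} = \sqrt{-15483} = i \sqrt{15483}$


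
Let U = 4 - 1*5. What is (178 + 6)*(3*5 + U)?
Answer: 2576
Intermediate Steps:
U = -1 (U = 4 - 5 = -1)
(178 + 6)*(3*5 + U) = (178 + 6)*(3*5 - 1) = 184*(15 - 1) = 184*14 = 2576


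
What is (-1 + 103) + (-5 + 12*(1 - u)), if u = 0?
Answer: 109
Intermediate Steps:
(-1 + 103) + (-5 + 12*(1 - u)) = (-1 + 103) + (-5 + 12*(1 - 1*0)) = 102 + (-5 + 12*(1 + 0)) = 102 + (-5 + 12*1) = 102 + (-5 + 12) = 102 + 7 = 109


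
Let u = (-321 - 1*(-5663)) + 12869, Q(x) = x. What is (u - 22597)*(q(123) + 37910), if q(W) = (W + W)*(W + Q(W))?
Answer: -431696436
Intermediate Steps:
u = 18211 (u = (-321 + 5663) + 12869 = 5342 + 12869 = 18211)
q(W) = 4*W² (q(W) = (W + W)*(W + W) = (2*W)*(2*W) = 4*W²)
(u - 22597)*(q(123) + 37910) = (18211 - 22597)*(4*123² + 37910) = -4386*(4*15129 + 37910) = -4386*(60516 + 37910) = -4386*98426 = -431696436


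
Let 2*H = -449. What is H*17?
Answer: -7633/2 ≈ -3816.5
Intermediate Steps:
H = -449/2 (H = (1/2)*(-449) = -449/2 ≈ -224.50)
H*17 = -449/2*17 = -7633/2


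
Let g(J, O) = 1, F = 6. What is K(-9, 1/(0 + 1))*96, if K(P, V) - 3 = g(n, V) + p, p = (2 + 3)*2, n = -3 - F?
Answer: 1344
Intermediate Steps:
n = -9 (n = -3 - 1*6 = -3 - 6 = -9)
p = 10 (p = 5*2 = 10)
K(P, V) = 14 (K(P, V) = 3 + (1 + 10) = 3 + 11 = 14)
K(-9, 1/(0 + 1))*96 = 14*96 = 1344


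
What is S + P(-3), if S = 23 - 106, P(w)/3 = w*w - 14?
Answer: -98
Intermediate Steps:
P(w) = -42 + 3*w**2 (P(w) = 3*(w*w - 14) = 3*(w**2 - 14) = 3*(-14 + w**2) = -42 + 3*w**2)
S = -83
S + P(-3) = -83 + (-42 + 3*(-3)**2) = -83 + (-42 + 3*9) = -83 + (-42 + 27) = -83 - 15 = -98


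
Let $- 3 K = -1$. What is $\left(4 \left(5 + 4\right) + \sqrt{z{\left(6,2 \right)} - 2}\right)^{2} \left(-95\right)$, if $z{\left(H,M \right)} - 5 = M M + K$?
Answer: $- \frac{371450}{3} - 2280 \sqrt{66} \approx -1.4234 \cdot 10^{5}$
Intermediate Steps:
$K = \frac{1}{3}$ ($K = \left(- \frac{1}{3}\right) \left(-1\right) = \frac{1}{3} \approx 0.33333$)
$z{\left(H,M \right)} = \frac{16}{3} + M^{2}$ ($z{\left(H,M \right)} = 5 + \left(M M + \frac{1}{3}\right) = 5 + \left(M^{2} + \frac{1}{3}\right) = 5 + \left(\frac{1}{3} + M^{2}\right) = \frac{16}{3} + M^{2}$)
$\left(4 \left(5 + 4\right) + \sqrt{z{\left(6,2 \right)} - 2}\right)^{2} \left(-95\right) = \left(4 \left(5 + 4\right) + \sqrt{\left(\frac{16}{3} + 2^{2}\right) - 2}\right)^{2} \left(-95\right) = \left(4 \cdot 9 + \sqrt{\left(\frac{16}{3} + 4\right) - 2}\right)^{2} \left(-95\right) = \left(36 + \sqrt{\frac{28}{3} - 2}\right)^{2} \left(-95\right) = \left(36 + \sqrt{\frac{22}{3}}\right)^{2} \left(-95\right) = \left(36 + \frac{\sqrt{66}}{3}\right)^{2} \left(-95\right) = - 95 \left(36 + \frac{\sqrt{66}}{3}\right)^{2}$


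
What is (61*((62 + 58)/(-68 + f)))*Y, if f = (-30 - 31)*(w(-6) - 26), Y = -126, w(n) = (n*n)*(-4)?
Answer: -153720/1717 ≈ -89.528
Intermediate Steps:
w(n) = -4*n**2 (w(n) = n**2*(-4) = -4*n**2)
f = 10370 (f = (-30 - 31)*(-4*(-6)**2 - 26) = -61*(-4*36 - 26) = -61*(-144 - 26) = -61*(-170) = 10370)
(61*((62 + 58)/(-68 + f)))*Y = (61*((62 + 58)/(-68 + 10370)))*(-126) = (61*(120/10302))*(-126) = (61*(120*(1/10302)))*(-126) = (61*(20/1717))*(-126) = (1220/1717)*(-126) = -153720/1717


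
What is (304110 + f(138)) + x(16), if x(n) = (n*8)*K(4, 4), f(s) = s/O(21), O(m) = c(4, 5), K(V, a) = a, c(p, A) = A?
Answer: 1523248/5 ≈ 3.0465e+5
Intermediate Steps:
O(m) = 5
f(s) = s/5
x(n) = 32*n (x(n) = (n*8)*4 = (8*n)*4 = 32*n)
(304110 + f(138)) + x(16) = (304110 + (1/5)*138) + 32*16 = (304110 + 138/5) + 512 = 1520688/5 + 512 = 1523248/5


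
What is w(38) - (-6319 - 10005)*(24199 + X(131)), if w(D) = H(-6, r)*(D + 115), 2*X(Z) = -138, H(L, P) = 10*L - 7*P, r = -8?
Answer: 393897508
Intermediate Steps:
H(L, P) = -7*P + 10*L
X(Z) = -69 (X(Z) = (½)*(-138) = -69)
w(D) = -460 - 4*D (w(D) = (-7*(-8) + 10*(-6))*(D + 115) = (56 - 60)*(115 + D) = -4*(115 + D) = -460 - 4*D)
w(38) - (-6319 - 10005)*(24199 + X(131)) = (-460 - 4*38) - (-6319 - 10005)*(24199 - 69) = (-460 - 152) - (-16324)*24130 = -612 - 1*(-393898120) = -612 + 393898120 = 393897508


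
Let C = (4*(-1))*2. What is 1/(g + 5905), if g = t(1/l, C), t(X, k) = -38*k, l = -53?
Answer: 1/6209 ≈ 0.00016106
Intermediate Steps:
C = -8 (C = -4*2 = -8)
g = 304 (g = -38*(-8) = 304)
1/(g + 5905) = 1/(304 + 5905) = 1/6209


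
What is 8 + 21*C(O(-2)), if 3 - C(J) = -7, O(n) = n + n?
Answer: 218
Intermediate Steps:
O(n) = 2*n
C(J) = 10 (C(J) = 3 - 1*(-7) = 3 + 7 = 10)
8 + 21*C(O(-2)) = 8 + 21*10 = 8 + 210 = 218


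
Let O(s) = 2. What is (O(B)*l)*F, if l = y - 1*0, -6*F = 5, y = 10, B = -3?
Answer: -50/3 ≈ -16.667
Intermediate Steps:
F = -5/6 (F = -1/6*5 = -5/6 ≈ -0.83333)
l = 10 (l = 10 - 1*0 = 10 + 0 = 10)
(O(B)*l)*F = (2*10)*(-5/6) = 20*(-5/6) = -50/3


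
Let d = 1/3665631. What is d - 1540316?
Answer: -5646230079395/3665631 ≈ -1.5403e+6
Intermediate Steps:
d = 1/3665631 ≈ 2.7280e-7
d - 1540316 = 1/3665631 - 1540316 = -5646230079395/3665631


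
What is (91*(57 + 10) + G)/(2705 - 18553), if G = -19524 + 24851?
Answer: -204/283 ≈ -0.72085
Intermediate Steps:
G = 5327
(91*(57 + 10) + G)/(2705 - 18553) = (91*(57 + 10) + 5327)/(2705 - 18553) = (91*67 + 5327)/(-15848) = (6097 + 5327)*(-1/15848) = 11424*(-1/15848) = -204/283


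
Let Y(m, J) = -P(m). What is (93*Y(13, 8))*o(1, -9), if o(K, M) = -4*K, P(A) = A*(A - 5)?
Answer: 38688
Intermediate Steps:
P(A) = A*(-5 + A)
Y(m, J) = -m*(-5 + m)
(93*Y(13, 8))*o(1, -9) = (93*(13*(5 - 1*13)))*(-4*1) = (93*(13*(5 - 13)))*(-4) = (93*(13*(-8)))*(-4) = (93*(-104))*(-4) = -9672*(-4) = 38688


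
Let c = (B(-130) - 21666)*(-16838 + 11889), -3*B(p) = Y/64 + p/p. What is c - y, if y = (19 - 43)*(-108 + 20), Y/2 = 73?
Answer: 3431306719/32 ≈ 1.0723e+8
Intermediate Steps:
Y = 146 (Y = 2*73 = 146)
B(p) = -35/32 (B(p) = -(146/64 + p/p)/3 = -(146*(1/64) + 1)/3 = -(73/32 + 1)/3 = -⅓*105/32 = -35/32)
c = 3431374303/32 (c = (-35/32 - 21666)*(-16838 + 11889) = -693347/32*(-4949) = 3431374303/32 ≈ 1.0723e+8)
y = 2112 (y = -24*(-88) = 2112)
c - y = 3431374303/32 - 1*2112 = 3431374303/32 - 2112 = 3431306719/32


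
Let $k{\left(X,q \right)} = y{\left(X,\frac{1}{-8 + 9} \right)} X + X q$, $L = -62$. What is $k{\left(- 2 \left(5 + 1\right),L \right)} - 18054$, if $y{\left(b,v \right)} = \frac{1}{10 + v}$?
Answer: $- \frac{190422}{11} \approx -17311.0$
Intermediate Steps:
$k{\left(X,q \right)} = \frac{X}{11} + X q$ ($k{\left(X,q \right)} = \frac{X}{10 + \frac{1}{-8 + 9}} + X q = \frac{X}{10 + 1^{-1}} + X q = \frac{X}{10 + 1} + X q = \frac{X}{11} + X q$)
$k{\left(- 2 \left(5 + 1\right),L \right)} - 18054 = - 2 \left(5 + 1\right) \left(\frac{1}{11} - 62\right) - 18054 = \left(-2\right) 6 \left(- \frac{681}{11}\right) - 18054 = \left(-12\right) \left(- \frac{681}{11}\right) - 18054 = \frac{8172}{11} - 18054 = - \frac{190422}{11}$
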